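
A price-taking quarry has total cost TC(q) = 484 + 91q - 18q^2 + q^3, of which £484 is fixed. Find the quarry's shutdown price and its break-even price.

AVC = 91 - 18q + q^2; minimized at q = 9, giving min AVC = £10. That is the shutdown price.
ATC = 484/q + 91 - 18q + q^2. Setting dATC/dq = −484/q^2 − 18 + 2q = 0 gives q = 11 (since 2·11^3 − 18·11^2 = 484).
min ATC = 484/11 + 91 − 18·11 + 11^2 = £58. That is the break-even price.
Between these two prices the firm operates at a loss; above £58 it earns a profit.

Shutdown price = £10; break-even price = £58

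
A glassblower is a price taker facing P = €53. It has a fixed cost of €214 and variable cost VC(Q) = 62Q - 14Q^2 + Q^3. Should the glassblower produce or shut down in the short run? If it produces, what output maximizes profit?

From TC, MC = TC'(Q) = 62 - 28Q + 3Q^2 and AVC = VC/Q = 62 - 14Q + Q^2.
The AVC parabola has its vertex at Q = 14/2 = 7, where AVC = 62 - 14·7 + 7^2 = €13.
P = €53 exceeds min AVC = €13, so the firm stays open.
P = MC gives 9 - 28Q + 3Q^2 = 0, with roots 1/3 and 9. Take the larger (rising MC): Q* = 9.
Check: AVC at Q = 9 is €17 ≤ P, so revenue covers variable cost.
Profit = P·Q − TC = 53·9 − 367 = €110.

Produce at Q = 9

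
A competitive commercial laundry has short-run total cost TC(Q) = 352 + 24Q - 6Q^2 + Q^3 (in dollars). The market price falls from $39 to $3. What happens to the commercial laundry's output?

AVC = 24 - 6Q + Q^2, minimized at Q = 3 where min AVC = $15. MC = 24 - 12Q + 3Q^2.
With P = $39 above the shutdown price, P = MC gives Q = 5.
At P = $3 < min AVC = $15, price no longer covers variable cost at any output, so the firm shuts down: Q = 0.

Output falls from 5 to 0 (the firm shuts down)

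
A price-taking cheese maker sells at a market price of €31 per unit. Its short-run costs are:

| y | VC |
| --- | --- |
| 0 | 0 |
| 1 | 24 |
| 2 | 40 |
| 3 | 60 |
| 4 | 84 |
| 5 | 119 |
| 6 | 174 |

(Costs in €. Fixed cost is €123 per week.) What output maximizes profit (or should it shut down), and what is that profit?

y = 4; profit = -€83

Compute π = P·y − TC at each output: y=0: -123; y=1: -116; y=2: -101; y=3: -90; y=4: -83; y=5: -87; y=6: -111.
Profit is maximized at y = 4. AVC there is 84/4 = €21 ≤ P, so producing beats shutting down (which would give -€123).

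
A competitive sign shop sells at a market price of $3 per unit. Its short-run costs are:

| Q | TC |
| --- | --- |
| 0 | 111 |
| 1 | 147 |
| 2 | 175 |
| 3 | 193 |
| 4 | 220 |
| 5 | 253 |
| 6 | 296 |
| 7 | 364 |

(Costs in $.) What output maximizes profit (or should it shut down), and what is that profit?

Q = 0 (shut down); profit = -$111

Profit at each row (π = 3Q − TC): Q=0: -111; Q=1: -144; Q=2: -169; Q=3: -184; Q=4: -208; Q=5: -238; Q=6: -278; Q=7: -343.
Profit is highest at Q = 0. Equivalently, the lowest AVC in the table is 109/4 ≈ $27.25 at Q = 4, and P = $3 falls below it — price never covers variable cost, so the firm shuts down and loses only its fixed cost.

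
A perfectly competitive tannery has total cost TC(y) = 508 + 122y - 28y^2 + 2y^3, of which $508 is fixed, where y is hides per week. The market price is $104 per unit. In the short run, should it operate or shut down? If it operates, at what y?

Produce at y = 9

Variable cost is VC = 122y - 28y^2 + 2y^3, so AVC = VC/y = 122 - 28y + 2y^2 and MC = dTC/dy = 122 - 56y + 6y^2.
AVC is minimized where dAVC/dy = -28 + 4y = 0, at y = 7; min AVC = 122 - 28·7 + 2·7^2 = $24.
P = $104 exceeds min AVC = $24, so the firm stays open.
Solving P = MC: 18 - 56y + 6y^2 = 0 ⇒ y = 1/3 or 9. On the upward-sloping branch, y* = 9.
Check: AVC at y = 9 is $32 ≤ P, so revenue covers variable cost.
Profit = P·y − TC = 104·9 − 796 = $140.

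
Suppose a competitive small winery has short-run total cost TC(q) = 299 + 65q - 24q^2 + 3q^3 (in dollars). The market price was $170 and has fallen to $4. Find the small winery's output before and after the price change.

AVC = 65 - 24q + 3q^2, minimized at q = 4 where min AVC = $17. MC = 65 - 48q + 9q^2.
With P = $170 above the shutdown price, P = MC gives q = 7.
At P = $4 < min AVC = $17, price no longer covers variable cost at any output, so the firm shuts down: q = 0.

Output falls from 7 to 0 (the firm shuts down)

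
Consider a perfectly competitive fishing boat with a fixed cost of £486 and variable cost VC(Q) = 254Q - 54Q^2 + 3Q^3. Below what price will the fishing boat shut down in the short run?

The shutdown price is the minimum of AVC. VC = 254Q - 54Q^2 + 3Q^3, so AVC = 254 - 54Q + 3Q^2.
dAVC/dQ = -54 + 6Q = 0 gives Q = 9. min AVC = 254 - 54·9 + 3·9^2 = 11.
So the shutdown price is £11.

£11 per unit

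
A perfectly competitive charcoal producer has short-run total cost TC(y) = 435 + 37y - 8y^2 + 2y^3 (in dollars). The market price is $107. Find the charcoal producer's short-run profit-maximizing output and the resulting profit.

Profit = -$135 at y = 5

AVC = 37 - 8y + 2y^2 has its minimum $29 at y = 2; price $107 clears that bar, so the firm operates.
With MC = 37 - 16y + 6y^2, P = MC on the upward-sloping part at y* = 5.
TR = 107·5 = 535. TC = 435 + 235 = 670. Profit = 535 − 670 = -$135.
By producing, the firm covers all variable cost plus $300 of fixed cost; shutting down would lose the full $435.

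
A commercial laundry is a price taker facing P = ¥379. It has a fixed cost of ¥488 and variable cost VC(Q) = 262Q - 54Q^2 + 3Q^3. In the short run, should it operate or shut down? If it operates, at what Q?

Produce at Q = 13

Strip out fixed cost: VC = 262Q - 54Q^2 + 3Q^3. Then AVC = 262 - 54Q + 3Q^2 and MC = 262 - 108Q + 9Q^2.
The AVC parabola has its vertex at Q = 54/6 = 9, where AVC = 262 - 54·9 + 3·9^2 = ¥19.
Because ¥379 ≥ ¥19, revenue can cover variable cost; the firm operates.
Solving P = MC: -117 - 108Q + 9Q^2 = 0 ⇒ Q = -1 or 13. On the upward-sloping branch, Q* = 13.
Check: AVC at Q = 13 is ¥67 ≤ P, so revenue covers variable cost.
Profit = P·Q − TC = 379·13 − 1359 = ¥3568.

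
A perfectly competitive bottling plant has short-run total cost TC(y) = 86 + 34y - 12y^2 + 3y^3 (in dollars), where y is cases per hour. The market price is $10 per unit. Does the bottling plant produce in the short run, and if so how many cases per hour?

Variable cost is VC = 34y - 12y^2 + 3y^3, so AVC = VC/y = 34 - 12y + 3y^2 and MC = dTC/dy = 34 - 24y + 9y^2.
AVC hits its minimum where MC = AVC, at y = 2, giving min AVC = 34 - 12·2 + 3·2^2 = $22.
Since P = $10 < min AVC = $22, price fails to cover variable cost at any output.
The firm minimizes its loss by shutting down and losing only its fixed cost of $86.

Shut down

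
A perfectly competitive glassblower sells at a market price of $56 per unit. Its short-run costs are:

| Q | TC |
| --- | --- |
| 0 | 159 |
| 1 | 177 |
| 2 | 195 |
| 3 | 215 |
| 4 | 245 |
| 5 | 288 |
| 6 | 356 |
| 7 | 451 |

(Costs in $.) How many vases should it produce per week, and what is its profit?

Q = 5; profit = -$8

Tabulate TR − TC: Q=0: -159; Q=1: -121; Q=2: -83; Q=3: -47; Q=4: -21; Q=5: -8; Q=6: -20; Q=7: -59.
Profit is maximized at Q = 5. AVC there is 129/5 = $25.80 ≤ P, so producing beats shutting down (which would give -$159).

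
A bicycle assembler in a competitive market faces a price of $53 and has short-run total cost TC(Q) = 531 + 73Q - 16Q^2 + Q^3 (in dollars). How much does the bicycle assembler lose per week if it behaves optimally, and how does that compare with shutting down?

Profit = -$131 at Q = 10

AVC = 73 - 16Q + Q^2 has its minimum $9 at Q = 8; price $53 clears that bar, so the firm operates.
MC = 73 - 32Q + 3Q^2. Setting P = MC and taking the root on the rising branch gives Q* = 10.
TR = 53·10 = 530. TC = 531 + 130 = 661. Profit = 530 − 661 = -$131.
That loss of $131 beats the $531 the firm would lose by shutting down; producing recovers $400 of fixed cost.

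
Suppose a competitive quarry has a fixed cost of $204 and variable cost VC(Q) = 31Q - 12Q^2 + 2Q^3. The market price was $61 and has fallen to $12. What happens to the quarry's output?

Output falls from 5 to 0 (the firm shuts down)

AVC = 31 - 12Q + 2Q^2, minimized at Q = 3 where min AVC = $13. MC = 31 - 24Q + 6Q^2.
With P = $61 above the shutdown price, P = MC gives Q = 5.
At P = $12 < min AVC = $13, price no longer covers variable cost at any output, so the firm shuts down: Q = 0.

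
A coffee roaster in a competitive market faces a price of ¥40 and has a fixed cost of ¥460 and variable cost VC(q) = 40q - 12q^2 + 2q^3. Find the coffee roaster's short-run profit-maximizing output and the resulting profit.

Profit = -¥396 at q = 4

AVC = 40 - 12q + 2q^2 has its minimum ¥22 at q = 3; price ¥40 clears that bar, so the firm operates.
With MC = 40 - 24q + 6q^2, P = MC on the upward-sloping part at q* = 4.
TR = 40·4 = 160. TC = 460 + 96 = 556. Profit = 160 − 556 = -¥396.
That loss of ¥396 beats the ¥460 the firm would lose by shutting down; producing recovers ¥64 of fixed cost.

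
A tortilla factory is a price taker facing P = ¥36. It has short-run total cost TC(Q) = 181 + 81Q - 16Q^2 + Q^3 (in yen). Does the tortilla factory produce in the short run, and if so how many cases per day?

Produce at Q = 9

Variable cost is VC = 81Q - 16Q^2 + Q^3, so AVC = VC/Q = 81 - 16Q + Q^2 and MC = dTC/dQ = 81 - 32Q + 3Q^2.
AVC is minimized where dAVC/dQ = -16 + 2Q = 0, at Q = 8; min AVC = 81 - 16·8 + 8^2 = ¥17.
Because ¥36 ≥ ¥17, revenue can cover variable cost; the firm operates.
Solving P = MC: 45 - 32Q + 3Q^2 = 0 ⇒ Q = 5/3 or 9. On the upward-sloping branch, Q* = 9.
Check: AVC at Q = 9 is ¥18 ≤ P, so revenue covers variable cost.
Profit = P·Q − TC = 36·9 − 343 = -¥19, a loss, but smaller than the ¥181 fixed cost the firm would lose by shutting down.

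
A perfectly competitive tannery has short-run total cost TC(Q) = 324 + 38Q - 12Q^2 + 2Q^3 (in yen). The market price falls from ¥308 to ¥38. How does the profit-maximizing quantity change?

AVC = 38 - 12Q + 2Q^2, minimized at Q = 3 where min AVC = ¥20. MC = 38 - 24Q + 6Q^2.
At P = ¥308 ≥ min AVC, set P = MC on the rising branch: Q = 9.
At P = ¥38 ≥ min AVC, set P = MC: Q = 4. The firm stays open but cuts output.

Output falls from 9 to 4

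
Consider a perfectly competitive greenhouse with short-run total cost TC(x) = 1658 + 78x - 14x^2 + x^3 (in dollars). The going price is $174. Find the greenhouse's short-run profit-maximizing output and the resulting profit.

Profit = -$218 at x = 12

AVC = 78 - 14x + x^2; min AVC = $29 at x = 7. Since P = $174 ≥ min AVC, the firm produces.
MC = 78 - 28x + 3x^2. Setting P = MC and taking the root on the rising branch gives x* = 12.
TR = 174·12 = 2088. TC = 1658 + 648 = 2306. Profit = 2088 − 2306 = -$218.
That loss of $218 beats the $1658 the firm would lose by shutting down; producing recovers $1440 of fixed cost.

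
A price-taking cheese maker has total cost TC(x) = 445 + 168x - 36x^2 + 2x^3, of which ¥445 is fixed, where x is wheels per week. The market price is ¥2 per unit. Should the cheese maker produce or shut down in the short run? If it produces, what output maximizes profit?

From TC, MC = TC'(x) = 168 - 72x + 6x^2 and AVC = VC/x = 168 - 36x + 2x^2.
AVC is minimized where dAVC/dx = -36 + 4x = 0, at x = 9; min AVC = 168 - 36·9 + 2·9^2 = ¥6.
Since P = ¥2 < min AVC = ¥6, price fails to cover variable cost at any output.
The firm minimizes its loss by shutting down and losing only its fixed cost of ¥445.

Shut down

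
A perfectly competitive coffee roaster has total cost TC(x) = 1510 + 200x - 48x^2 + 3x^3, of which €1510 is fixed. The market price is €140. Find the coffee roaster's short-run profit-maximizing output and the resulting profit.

AVC = 200 - 48x + 3x^2 has its minimum €8 at x = 8; price €140 clears that bar, so the firm operates.
MC = 200 - 96x + 9x^2. Setting P = MC and taking the root on the rising branch gives x* = 10.
TR = 140·10 = 1400. TC = 1510 + 200 = 1710. Profit = 1400 − 1710 = -€310.
Shutting down would mean losing the fixed cost of €1510, so operating at a loss of €310 is better by €1200.

Profit = -€310 at x = 10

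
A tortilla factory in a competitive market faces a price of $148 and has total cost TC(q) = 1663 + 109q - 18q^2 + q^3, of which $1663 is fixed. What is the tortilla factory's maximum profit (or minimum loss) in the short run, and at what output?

AVC = 109 - 18q + q^2; min AVC = $28 at q = 9. Since P = $148 ≥ min AVC, the firm produces.
With MC = 109 - 36q + 3q^2, P = MC on the upward-sloping part at q* = 13.
TR = 148·13 = 1924. TC = 1663 + 572 = 2235. Profit = 1924 − 2235 = -$311.
Shutting down would mean losing the fixed cost of $1663, so operating at a loss of $311 is better by $1352.

Profit = -$311 at q = 13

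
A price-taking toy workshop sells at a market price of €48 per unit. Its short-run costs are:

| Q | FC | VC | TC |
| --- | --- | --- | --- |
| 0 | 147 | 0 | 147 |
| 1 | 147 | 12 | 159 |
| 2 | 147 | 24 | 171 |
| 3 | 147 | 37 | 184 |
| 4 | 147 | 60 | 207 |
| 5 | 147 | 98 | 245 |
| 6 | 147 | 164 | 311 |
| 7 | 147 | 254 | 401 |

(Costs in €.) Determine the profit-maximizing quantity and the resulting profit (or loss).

Q = 5; profit = -€5

Compute π = P·Q − TC at each output: Q=0: -147; Q=1: -111; Q=2: -75; Q=3: -40; Q=4: -15; Q=5: -5; Q=6: -23; Q=7: -65.
Profit is maximized at Q = 5. AVC there is 98/5 = €19.60 ≤ P, so producing beats shutting down (which would give -€147).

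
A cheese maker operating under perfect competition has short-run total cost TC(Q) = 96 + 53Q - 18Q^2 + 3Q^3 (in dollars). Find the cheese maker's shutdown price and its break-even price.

Shutdown price = $26; break-even price = $53

Shutdown price = min AVC. AVC = 53 - 18Q + 3Q^2, with vertex at Q = 3 and minimum $26.
ATC = 96/Q + 53 - 18Q + 3Q^2. Setting dATC/dQ = −96/Q^2 − 18 + 6Q = 0 gives Q = 4 (since 6·4^3 − 18·4^2 = 96).
min ATC = 96/4 + 53 − 18·4 + 3·4^2 = $53. That is the break-even price.
Between these two prices the firm operates at a loss; above $53 it earns a profit.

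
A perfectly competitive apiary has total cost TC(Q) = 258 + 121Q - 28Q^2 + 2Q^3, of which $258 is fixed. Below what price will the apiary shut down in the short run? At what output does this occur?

The shutdown price is the minimum of AVC. VC = 121Q - 28Q^2 + 2Q^3, so AVC = 121 - 28Q + 2Q^2.
dAVC/dQ = -28 + 4Q = 0 gives Q = 7. min AVC = 121 - 28·7 + 2·7^2 = 23.
The firm shuts down for any P below $23.

$23 per unit, at Q = 7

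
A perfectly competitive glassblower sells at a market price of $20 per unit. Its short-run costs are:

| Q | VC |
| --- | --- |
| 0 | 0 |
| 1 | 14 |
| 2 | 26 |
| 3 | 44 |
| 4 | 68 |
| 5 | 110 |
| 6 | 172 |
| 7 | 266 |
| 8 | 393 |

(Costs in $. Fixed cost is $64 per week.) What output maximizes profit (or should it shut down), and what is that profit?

Q = 3; profit = -$48

Profit at each row (π = 20Q − TC): Q=0: -64; Q=1: -58; Q=2: -50; Q=3: -48; Q=4: -52; Q=5: -74; Q=6: -116; Q=7: -190; Q=8: -297.
Profit is maximized at Q = 3. AVC there is 44/3 = $14.67 ≤ P, so producing beats shutting down (which would give -$64).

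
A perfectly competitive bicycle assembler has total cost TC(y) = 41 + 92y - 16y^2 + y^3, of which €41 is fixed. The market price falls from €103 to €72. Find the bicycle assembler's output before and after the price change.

MC = 92 - 32y + 3y^2; the shutdown threshold is min AVC = €28 (at y = 8).
With P = €103 above the shutdown price, P = MC gives y = 11.
At P = €72 ≥ min AVC, set P = MC: y = 10. The firm stays open but cuts output.

Output falls from 11 to 10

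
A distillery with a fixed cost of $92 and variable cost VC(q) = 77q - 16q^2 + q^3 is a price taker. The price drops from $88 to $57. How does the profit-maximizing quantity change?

MC = 77 - 32q + 3q^2; the shutdown threshold is min AVC = $13 (at q = 8).
At P = $88 ≥ min AVC, set P = MC on the rising branch: q = 11.
At P = $57 ≥ min AVC, set P = MC: q = 10. The firm stays open but cuts output.

Output falls from 11 to 10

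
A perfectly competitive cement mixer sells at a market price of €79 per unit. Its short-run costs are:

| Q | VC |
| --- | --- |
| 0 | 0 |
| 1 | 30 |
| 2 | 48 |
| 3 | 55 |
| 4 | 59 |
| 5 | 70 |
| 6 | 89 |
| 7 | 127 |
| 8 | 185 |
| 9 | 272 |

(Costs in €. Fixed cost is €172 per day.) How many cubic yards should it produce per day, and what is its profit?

Tabulate TR − TC: Q=0: -172; Q=1: -123; Q=2: -62; Q=3: 10; Q=4: 85; Q=5: 153; Q=6: 213; Q=7: 254; Q=8: 275; Q=9: 267.
Profit is maximized at Q = 8. AVC there is 185/8 = €23.12 ≤ P, so producing beats shutting down (which would give -€172).

Q = 8; profit = €275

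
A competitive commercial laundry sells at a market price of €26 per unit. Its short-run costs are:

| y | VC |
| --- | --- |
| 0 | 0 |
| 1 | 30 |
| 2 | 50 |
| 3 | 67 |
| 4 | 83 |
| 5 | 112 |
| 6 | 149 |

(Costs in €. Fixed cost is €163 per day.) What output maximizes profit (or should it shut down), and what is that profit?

y = 4; profit = -€142

Profit at each row (π = 26y − TC): y=0: -163; y=1: -167; y=2: -161; y=3: -152; y=4: -142; y=5: -145; y=6: -156.
Profit is maximized at y = 4. AVC there is 83/4 = €20.75 ≤ P, so producing beats shutting down (which would give -€163).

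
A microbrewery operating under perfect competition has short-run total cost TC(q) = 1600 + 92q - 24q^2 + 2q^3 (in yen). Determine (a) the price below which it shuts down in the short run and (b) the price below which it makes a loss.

Shutdown price = min AVC. AVC = 92 - 24q + 2q^2, with vertex at q = 6 and minimum ¥20.
ATC = 1600/q + 92 - 24q + 2q^2. Setting dATC/dq = −1600/q^2 − 24 + 4q = 0 gives q = 10 (since 4·10^3 − 24·10^2 = 1600).
min ATC = 1600/10 + 92 − 24·10 + 2·10^2 = ¥212. That is the break-even price.
For ¥20 ≤ P < ¥212 the firm produces at a loss; below ¥20 it shuts down.

Shutdown price = ¥20; break-even price = ¥212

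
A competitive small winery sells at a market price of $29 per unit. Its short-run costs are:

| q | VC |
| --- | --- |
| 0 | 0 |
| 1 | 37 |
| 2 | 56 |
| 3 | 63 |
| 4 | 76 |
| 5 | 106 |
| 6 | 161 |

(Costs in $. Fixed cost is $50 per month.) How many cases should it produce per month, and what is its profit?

Profit at each row (π = 29q − TC): q=0: -50; q=1: -58; q=2: -48; q=3: -26; q=4: -10; q=5: -11; q=6: -37.
Profit is maximized at q = 4. AVC there is 76/4 = $19 ≤ P, so producing beats shutting down (which would give -$50).

q = 4; profit = -$10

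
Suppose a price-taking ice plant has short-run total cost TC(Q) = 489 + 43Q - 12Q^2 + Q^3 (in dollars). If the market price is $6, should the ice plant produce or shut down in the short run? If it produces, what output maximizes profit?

Shut down

Variable cost is VC = 43Q - 12Q^2 + Q^3, so AVC = VC/Q = 43 - 12Q + Q^2 and MC = dTC/dQ = 43 - 24Q + 3Q^2.
AVC hits its minimum where MC = AVC, at Q = 6, giving min AVC = 43 - 12·6 + 6^2 = $7.
P = $6 lies below min AVC = $7; no output level covers variable cost.
Shutting down limits the loss to fixed cost, $489.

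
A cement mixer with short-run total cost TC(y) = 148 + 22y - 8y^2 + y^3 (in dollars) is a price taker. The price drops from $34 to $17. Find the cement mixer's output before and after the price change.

MC = 22 - 16y + 3y^2; the shutdown threshold is min AVC = $6 (at y = 4).
At P = $34 ≥ min AVC, set P = MC on the rising branch: y = 6.
At P = $17 ≥ min AVC, set P = MC: y = 5. The firm stays open but cuts output.

Output falls from 6 to 5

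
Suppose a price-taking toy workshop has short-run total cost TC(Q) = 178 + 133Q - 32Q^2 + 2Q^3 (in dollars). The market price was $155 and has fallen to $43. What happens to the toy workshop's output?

MC = 133 - 64Q + 6Q^2; the shutdown threshold is min AVC = $5 (at Q = 8).
With P = $155 above the shutdown price, P = MC gives Q = 11.
At P = $43 ≥ min AVC, set P = MC: Q = 9. The firm stays open but cuts output.

Output falls from 11 to 9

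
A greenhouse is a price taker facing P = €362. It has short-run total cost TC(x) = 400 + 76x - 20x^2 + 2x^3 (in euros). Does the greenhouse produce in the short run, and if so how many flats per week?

Produce at x = 11

Variable cost is VC = 76x - 20x^2 + 2x^3, so AVC = VC/x = 76 - 20x + 2x^2 and MC = dTC/dx = 76 - 40x + 6x^2.
AVC is minimized where dAVC/dx = -20 + 4x = 0, at x = 5; min AVC = 76 - 20·5 + 2·5^2 = €26.
Because €362 ≥ €26, revenue can cover variable cost; the firm operates.
Set P = MC: 362 = 76 - 40x + 6x^2 → -286 - 40x + 6x^2 = 0. The roots are x = -13/3 and x = 11; the profit-maximizing output is on the rising part of MC, so x* = 11.
Check: AVC at x = 11 is €98 ≤ P, so revenue covers variable cost.
Profit = P·x − TC = 362·11 − 1478 = €2504.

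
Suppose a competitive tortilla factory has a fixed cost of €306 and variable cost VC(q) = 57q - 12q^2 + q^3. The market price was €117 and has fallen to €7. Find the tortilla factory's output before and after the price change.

AVC = 57 - 12q + q^2, minimized at q = 6 where min AVC = €21. MC = 57 - 24q + 3q^2.
With P = €117 above the shutdown price, P = MC gives q = 10.
At P = €7 < min AVC = €21, price no longer covers variable cost at any output, so the firm shuts down: q = 0.

Output falls from 10 to 0 (the firm shuts down)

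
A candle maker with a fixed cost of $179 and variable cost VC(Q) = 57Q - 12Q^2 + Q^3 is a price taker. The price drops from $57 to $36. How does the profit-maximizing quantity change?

AVC = 57 - 12Q + Q^2, minimized at Q = 6 where min AVC = $21. MC = 57 - 24Q + 3Q^2.
At P = $57 ≥ min AVC, set P = MC on the rising branch: Q = 8.
At P = $36 ≥ min AVC, set P = MC: Q = 7. The firm stays open but cuts output.

Output falls from 8 to 7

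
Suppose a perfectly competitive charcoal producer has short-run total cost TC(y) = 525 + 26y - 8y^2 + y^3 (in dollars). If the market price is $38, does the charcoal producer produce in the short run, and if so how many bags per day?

Strip out fixed cost: VC = 26y - 8y^2 + y^3. Then AVC = 26 - 8y + y^2 and MC = 26 - 16y + 3y^2.
AVC is minimized where dAVC/dy = -8 + 2y = 0, at y = 4; min AVC = 26 - 8·4 + 4^2 = $10.
P = $38 exceeds min AVC = $10, so the firm stays open.
Set P = MC: 38 = 26 - 16y + 3y^2 → -12 - 16y + 3y^2 = 0. The roots are y = -2/3 and y = 6; the profit-maximizing output is on the rising part of MC, so y* = 6.
Check: AVC at y = 6 is $14 ≤ P, so revenue covers variable cost.
Profit = P·y − TC = 38·6 − 609 = -$381, a loss, but smaller than the $525 fixed cost the firm would lose by shutting down.

Produce at y = 6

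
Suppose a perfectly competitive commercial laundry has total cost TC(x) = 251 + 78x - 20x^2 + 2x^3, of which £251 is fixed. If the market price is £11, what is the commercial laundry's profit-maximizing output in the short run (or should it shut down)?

Shut down

From TC, MC = TC'(x) = 78 - 40x + 6x^2 and AVC = VC/x = 78 - 20x + 2x^2.
AVC is minimized where dAVC/dx = -20 + 4x = 0, at x = 5; min AVC = 78 - 20·5 + 2·5^2 = £28.
Since P = £11 < min AVC = £28, price fails to cover variable cost at any output.
Best response: produce nothing and absorb the £251 fixed cost.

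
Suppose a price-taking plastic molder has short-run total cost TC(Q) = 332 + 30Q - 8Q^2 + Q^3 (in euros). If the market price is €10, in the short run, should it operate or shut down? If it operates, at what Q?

Shut down

From TC, MC = TC'(Q) = 30 - 16Q + 3Q^2 and AVC = VC/Q = 30 - 8Q + Q^2.
The AVC parabola has its vertex at Q = 8/2 = 4, where AVC = 30 - 8·4 + 4^2 = €14.
P = €10 lies below min AVC = €14; no output level covers variable cost.
The firm minimizes its loss by shutting down and losing only its fixed cost of €332.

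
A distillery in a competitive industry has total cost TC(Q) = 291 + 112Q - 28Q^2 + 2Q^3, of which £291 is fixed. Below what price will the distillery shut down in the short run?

£14 per unit

The shutdown price is the minimum of AVC. VC = 112Q - 28Q^2 + 2Q^3, so AVC = 112 - 28Q + 2Q^2.
At the minimum of AVC, MC = AVC. MC = 112 - 56Q + 6Q^2; setting MC = AVC gives 4Q^2 - 28Q = 0, so Q = 7. min AVC = 14.
So the shutdown price is £14.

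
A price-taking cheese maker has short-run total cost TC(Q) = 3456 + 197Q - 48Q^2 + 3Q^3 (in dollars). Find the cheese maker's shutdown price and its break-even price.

AVC = 197 - 48Q + 3Q^2; minimized at Q = 8, giving min AVC = $5. That is the shutdown price.
ATC = 3456/Q + 197 - 48Q + 3Q^2. Setting dATC/dQ = −3456/Q^2 − 48 + 6Q = 0 gives Q = 12 (since 6·12^3 − 48·12^2 = 3456).
min ATC = 3456/12 + 197 − 48·12 + 3·12^2 = $341. That is the break-even price.
Between these two prices the firm operates at a loss; above $341 it earns a profit.

Shutdown price = $5; break-even price = $341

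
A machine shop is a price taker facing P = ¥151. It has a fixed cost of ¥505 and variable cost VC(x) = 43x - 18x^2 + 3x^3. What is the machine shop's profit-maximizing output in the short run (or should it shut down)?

Produce at x = 6

Variable cost is VC = 43x - 18x^2 + 3x^3, so AVC = VC/x = 43 - 18x + 3x^2 and MC = dTC/dx = 43 - 36x + 9x^2.
AVC hits its minimum where MC = AVC, at x = 3, giving min AVC = 43 - 18·3 + 3·3^2 = ¥16.
P = ¥151 exceeds min AVC = ¥16, so the firm stays open.
P = MC gives -108 - 36x + 9x^2 = 0, with roots -2 and 6. Take the larger (rising MC): x* = 6.
Check: AVC at x = 6 is ¥43 ≤ P, so revenue covers variable cost.
Profit = P·x − TC = 151·6 − 763 = ¥143.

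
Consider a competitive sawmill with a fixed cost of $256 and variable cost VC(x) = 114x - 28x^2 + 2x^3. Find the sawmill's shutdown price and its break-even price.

Shutdown price = $16; break-even price = $50

AVC = 114 - 28x + 2x^2; minimized at x = 7, giving min AVC = $16. That is the shutdown price.
ATC = 256/x + 114 - 28x + 2x^2. Setting dATC/dx = −256/x^2 − 28 + 4x = 0 gives x = 8 (since 4·8^3 − 28·8^2 = 256).
min ATC = 256/8 + 114 − 28·8 + 2·8^2 = $50. That is the break-even price.
Between these two prices the firm operates at a loss; above $50 it earns a profit.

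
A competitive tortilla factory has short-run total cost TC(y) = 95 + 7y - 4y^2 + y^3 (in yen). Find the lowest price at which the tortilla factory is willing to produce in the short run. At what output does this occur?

¥3 per unit, at y = 2

Short-run supply begins at min AVC. From VC = 7y - 4y^2 + y^3, AVC = 7 - 4y + y^2.
dAVC/dy = -4 + 2y = 0 gives y = 2. min AVC = 7 - 4·2 + 2^2 = 3.
The firm shuts down for any P below ¥3.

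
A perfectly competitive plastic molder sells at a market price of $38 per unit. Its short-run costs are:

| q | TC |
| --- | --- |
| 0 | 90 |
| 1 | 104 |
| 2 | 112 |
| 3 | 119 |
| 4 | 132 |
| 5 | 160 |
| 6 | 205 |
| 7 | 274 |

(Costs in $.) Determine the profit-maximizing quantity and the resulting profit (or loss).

q = 5; profit = $30

Profit at each row (π = 38q − TC): q=0: -90; q=1: -66; q=2: -36; q=3: -5; q=4: 20; q=5: 30; q=6: 23; q=7: -8.
Profit is maximized at q = 5. AVC there is 70/5 = $14 ≤ P, so producing beats shutting down (which would give -$90).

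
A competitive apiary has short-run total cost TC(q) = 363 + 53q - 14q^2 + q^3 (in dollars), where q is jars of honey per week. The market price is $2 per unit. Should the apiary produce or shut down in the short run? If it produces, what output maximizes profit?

Shut down

From TC, MC = TC'(q) = 53 - 28q + 3q^2 and AVC = VC/q = 53 - 14q + q^2.
The AVC parabola has its vertex at q = 14/2 = 7, where AVC = 53 - 14·7 + 7^2 = $4.
Since P = $2 < min AVC = $4, price fails to cover variable cost at any output.
The firm minimizes its loss by shutting down and losing only its fixed cost of $363.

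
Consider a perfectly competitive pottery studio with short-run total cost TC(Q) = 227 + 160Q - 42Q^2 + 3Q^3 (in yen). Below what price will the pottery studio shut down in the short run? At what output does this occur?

The shutdown price is the minimum of AVC. VC = 160Q - 42Q^2 + 3Q^3, so AVC = 160 - 42Q + 3Q^2.
At the minimum of AVC, MC = AVC. MC = 160 - 84Q + 9Q^2; setting MC = AVC gives 6Q^2 - 42Q = 0, so Q = 7. min AVC = 13.
The firm shuts down for any P below ¥13.

¥13 per unit, at Q = 7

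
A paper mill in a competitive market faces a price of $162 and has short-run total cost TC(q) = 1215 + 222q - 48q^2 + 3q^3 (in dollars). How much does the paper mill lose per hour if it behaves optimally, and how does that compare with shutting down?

AVC = 222 - 48q + 3q^2; min AVC = $30 at q = 8. Since P = $162 ≥ min AVC, the firm produces.
MC = 222 - 96q + 9q^2. Setting P = MC and taking the root on the rising branch gives q* = 10.
TR = 162·10 = 1620. TC = 1215 + 420 = 1635. Profit = 1620 − 1635 = -$15.
That loss of $15 beats the $1215 the firm would lose by shutting down; producing recovers $1200 of fixed cost.

Profit = -$15 at q = 10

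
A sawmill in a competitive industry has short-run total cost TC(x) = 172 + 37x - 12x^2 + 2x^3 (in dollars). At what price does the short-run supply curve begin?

$19 per unit

The firm shuts down when price falls below the minimum of average variable cost. AVC = VC/x = 37 - 12x + 2x^2.
At the minimum of AVC, MC = AVC. MC = 37 - 24x + 6x^2; setting MC = AVC gives 4x^2 - 12x = 0, so x = 3. min AVC = 19.
For P < $19 the firm produces nothing.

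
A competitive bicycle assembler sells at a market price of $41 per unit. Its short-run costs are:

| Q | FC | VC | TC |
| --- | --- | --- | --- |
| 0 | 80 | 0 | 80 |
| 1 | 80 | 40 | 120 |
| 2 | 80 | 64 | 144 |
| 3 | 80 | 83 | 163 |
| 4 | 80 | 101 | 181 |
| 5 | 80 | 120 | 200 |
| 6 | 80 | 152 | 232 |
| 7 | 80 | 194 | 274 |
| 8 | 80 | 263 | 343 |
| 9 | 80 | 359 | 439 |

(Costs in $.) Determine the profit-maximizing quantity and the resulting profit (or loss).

Profit at each row (π = 41Q − TC): Q=0: -80; Q=1: -79; Q=2: -62; Q=3: -40; Q=4: -17; Q=5: 5; Q=6: 14; Q=7: 13; Q=8: -15; Q=9: -70.
Profit is maximized at Q = 6. AVC there is 152/6 = $25.33 ≤ P, so producing beats shutting down (which would give -$80).

Q = 6; profit = $14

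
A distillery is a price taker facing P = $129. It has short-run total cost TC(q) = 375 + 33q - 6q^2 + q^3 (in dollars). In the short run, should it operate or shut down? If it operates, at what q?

Strip out fixed cost: VC = 33q - 6q^2 + q^3. Then AVC = 33 - 6q + q^2 and MC = 33 - 12q + 3q^2.
AVC is minimized where dAVC/dq = -6 + 2q = 0, at q = 3; min AVC = 33 - 6·3 + 3^2 = $24.
P = $129 exceeds min AVC = $24, so the firm stays open.
P = MC gives -96 - 12q + 3q^2 = 0, with roots -4 and 8. Take the larger (rising MC): q* = 8.
Check: AVC at q = 8 is $49 ≤ P, so revenue covers variable cost.
Profit = P·q − TC = 129·8 − 767 = $265.

Produce at q = 8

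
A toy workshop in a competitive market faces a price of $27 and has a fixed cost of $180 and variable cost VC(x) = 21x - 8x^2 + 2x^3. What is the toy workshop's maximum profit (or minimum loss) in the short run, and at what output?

Profit = -$144 at x = 3

AVC = 21 - 8x + 2x^2; min AVC = $13 at x = 2. Since P = $27 ≥ min AVC, the firm produces.
MC = 21 - 16x + 6x^2. Setting P = MC and taking the root on the rising branch gives x* = 3.
TR = 27·3 = 81. TC = 180 + 45 = 225. Profit = 81 − 225 = -$144.
Shutting down would mean losing the fixed cost of $180, so operating at a loss of $144 is better by $36.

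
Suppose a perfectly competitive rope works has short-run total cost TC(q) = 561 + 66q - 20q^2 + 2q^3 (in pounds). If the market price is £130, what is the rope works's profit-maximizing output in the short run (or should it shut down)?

Strip out fixed cost: VC = 66q - 20q^2 + 2q^3. Then AVC = 66 - 20q + 2q^2 and MC = 66 - 40q + 6q^2.
AVC is minimized where dAVC/dq = -20 + 4q = 0, at q = 5; min AVC = 66 - 20·5 + 2·5^2 = £16.
Because £130 ≥ £16, revenue can cover variable cost; the firm operates.
P = MC gives -64 - 40q + 6q^2 = 0, with roots -4/3 and 8. Take the larger (rising MC): q* = 8.
Check: AVC at q = 8 is £34 ≤ P, so revenue covers variable cost.
Profit = P·q − TC = 130·8 − 833 = £207.

Produce at q = 8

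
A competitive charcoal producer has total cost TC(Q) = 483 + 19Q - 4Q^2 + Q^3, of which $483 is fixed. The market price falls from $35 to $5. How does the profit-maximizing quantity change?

MC = 19 - 8Q + 3Q^2; the shutdown threshold is min AVC = $15 (at Q = 2).
At P = $35 ≥ min AVC, set P = MC on the rising branch: Q = 4.
At P = $5 < min AVC = $15, price no longer covers variable cost at any output, so the firm shuts down: Q = 0.

Output falls from 4 to 0 (the firm shuts down)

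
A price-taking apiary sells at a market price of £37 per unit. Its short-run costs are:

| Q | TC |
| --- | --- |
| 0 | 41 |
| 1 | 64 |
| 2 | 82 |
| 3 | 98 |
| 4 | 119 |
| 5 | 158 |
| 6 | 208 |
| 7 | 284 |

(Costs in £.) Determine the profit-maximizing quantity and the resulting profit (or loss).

Profit at each row (π = 37Q − TC): Q=0: -41; Q=1: -27; Q=2: -8; Q=3: 13; Q=4: 29; Q=5: 27; Q=6: 14; Q=7: -25.
Profit is maximized at Q = 4. AVC there is 78/4 = £19.50 ≤ P, so producing beats shutting down (which would give -£41).

Q = 4; profit = £29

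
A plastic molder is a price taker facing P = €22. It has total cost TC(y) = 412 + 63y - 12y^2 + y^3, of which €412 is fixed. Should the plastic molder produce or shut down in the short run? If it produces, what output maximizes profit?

Shut down

Variable cost is VC = 63y - 12y^2 + y^3, so AVC = VC/y = 63 - 12y + y^2 and MC = dTC/dy = 63 - 24y + 3y^2.
The AVC parabola has its vertex at y = 12/2 = 6, where AVC = 63 - 12·6 + 6^2 = €27.
Since P = €22 < min AVC = €27, price fails to cover variable cost at any output.
The firm minimizes its loss by shutting down and losing only its fixed cost of €412.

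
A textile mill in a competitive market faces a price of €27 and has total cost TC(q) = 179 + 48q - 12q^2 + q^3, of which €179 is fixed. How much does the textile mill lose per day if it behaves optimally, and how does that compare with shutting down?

Profit = -€81 at q = 7

AVC = 48 - 12q + q^2 has its minimum €12 at q = 6; price €27 clears that bar, so the firm operates.
With MC = 48 - 24q + 3q^2, P = MC on the upward-sloping part at q* = 7.
TR = 27·7 = 189. TC = 179 + 91 = 270. Profit = 189 − 270 = -€81.
By producing, the firm covers all variable cost plus €98 of fixed cost; shutting down would lose the full €179.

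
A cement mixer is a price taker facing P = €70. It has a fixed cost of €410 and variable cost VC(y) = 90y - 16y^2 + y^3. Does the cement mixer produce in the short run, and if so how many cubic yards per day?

Produce at y = 10

Strip out fixed cost: VC = 90y - 16y^2 + y^3. Then AVC = 90 - 16y + y^2 and MC = 90 - 32y + 3y^2.
AVC is minimized where dAVC/dy = -16 + 2y = 0, at y = 8; min AVC = 90 - 16·8 + 8^2 = €26.
Since P = €70 ≥ min AVC = €26, price covers variable cost and the firm should produce.
Set P = MC: 70 = 90 - 32y + 3y^2 → 20 - 32y + 3y^2 = 0. The roots are y = 2/3 and y = 10; the profit-maximizing output is on the rising part of MC, so y* = 10.
Check: AVC at y = 10 is €30 ≤ P, so revenue covers variable cost.
Profit = P·y − TC = 70·10 − 710 = -€10, a loss, but smaller than the €410 fixed cost the firm would lose by shutting down.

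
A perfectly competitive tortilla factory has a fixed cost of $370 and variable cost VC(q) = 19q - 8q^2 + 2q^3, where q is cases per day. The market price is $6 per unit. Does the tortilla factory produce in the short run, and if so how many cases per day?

From TC, MC = TC'(q) = 19 - 16q + 6q^2 and AVC = VC/q = 19 - 8q + 2q^2.
The AVC parabola has its vertex at q = 8/4 = 2, where AVC = 19 - 8·2 + 2·2^2 = $11.
With P < min AVC ($6 < $11), every unit sold adds to the loss.
Best response: produce nothing and absorb the $370 fixed cost.

Shut down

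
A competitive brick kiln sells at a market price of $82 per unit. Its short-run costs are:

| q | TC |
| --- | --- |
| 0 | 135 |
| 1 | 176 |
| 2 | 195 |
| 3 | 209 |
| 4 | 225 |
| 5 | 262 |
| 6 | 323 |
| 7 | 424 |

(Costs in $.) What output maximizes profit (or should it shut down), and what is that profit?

q = 6; profit = $169

Profit at each row (π = 82q − TC): q=0: -135; q=1: -94; q=2: -31; q=3: 37; q=4: 103; q=5: 148; q=6: 169; q=7: 150.
Profit is maximized at q = 6. AVC there is 188/6 = $31.33 ≤ P, so producing beats shutting down (which would give -$135).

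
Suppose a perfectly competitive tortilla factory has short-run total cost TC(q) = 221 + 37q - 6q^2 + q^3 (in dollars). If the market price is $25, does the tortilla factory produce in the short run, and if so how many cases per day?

Strip out fixed cost: VC = 37q - 6q^2 + q^3. Then AVC = 37 - 6q + q^2 and MC = 37 - 12q + 3q^2.
AVC is minimized where dAVC/dq = -6 + 2q = 0, at q = 3; min AVC = 37 - 6·3 + 3^2 = $28.
Since P = $25 < min AVC = $28, price fails to cover variable cost at any output.
Shutting down limits the loss to fixed cost, $221.

Shut down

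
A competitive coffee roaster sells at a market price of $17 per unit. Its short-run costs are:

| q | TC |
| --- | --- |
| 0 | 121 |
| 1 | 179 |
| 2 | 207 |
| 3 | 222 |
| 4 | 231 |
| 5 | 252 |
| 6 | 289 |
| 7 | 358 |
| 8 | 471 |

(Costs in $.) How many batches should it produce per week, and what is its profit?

Tabulate TR − TC: q=0: -121; q=1: -162; q=2: -173; q=3: -171; q=4: -163; q=5: -167; q=6: -187; q=7: -239; q=8: -335.
Profit is highest at q = 0. Equivalently, the lowest AVC in the table is 131/5 ≈ $26.20 at q = 5, and P = $17 falls below it — price never covers variable cost, so the firm shuts down and loses only its fixed cost.

q = 0 (shut down); profit = -$121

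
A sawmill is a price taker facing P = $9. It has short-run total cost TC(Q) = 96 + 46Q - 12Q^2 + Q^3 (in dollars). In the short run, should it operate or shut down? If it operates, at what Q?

Shut down

Variable cost is VC = 46Q - 12Q^2 + Q^3, so AVC = VC/Q = 46 - 12Q + Q^2 and MC = dTC/dQ = 46 - 24Q + 3Q^2.
The AVC parabola has its vertex at Q = 12/2 = 6, where AVC = 46 - 12·6 + 6^2 = $10.
Since P = $9 < min AVC = $10, price fails to cover variable cost at any output.
Shutting down limits the loss to fixed cost, $96.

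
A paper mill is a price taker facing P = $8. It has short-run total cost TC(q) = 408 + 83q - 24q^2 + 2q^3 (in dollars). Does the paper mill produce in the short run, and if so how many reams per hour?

Shut down

From TC, MC = TC'(q) = 83 - 48q + 6q^2 and AVC = VC/q = 83 - 24q + 2q^2.
AVC hits its minimum where MC = AVC, at q = 6, giving min AVC = 83 - 24·6 + 2·6^2 = $11.
Since P = $8 < min AVC = $11, price fails to cover variable cost at any output.
Shutting down limits the loss to fixed cost, $408.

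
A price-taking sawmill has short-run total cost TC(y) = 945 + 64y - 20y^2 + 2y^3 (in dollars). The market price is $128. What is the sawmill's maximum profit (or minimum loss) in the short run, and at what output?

Profit = -$177 at y = 8

AVC = 64 - 20y + 2y^2 has its minimum $14 at y = 5; price $128 clears that bar, so the firm operates.
With MC = 64 - 40y + 6y^2, P = MC on the upward-sloping part at y* = 8.
TR = 128·8 = 1024. TC = 945 + 256 = 1201. Profit = 1024 − 1201 = -$177.
By producing, the firm covers all variable cost plus $768 of fixed cost; shutting down would lose the full $945.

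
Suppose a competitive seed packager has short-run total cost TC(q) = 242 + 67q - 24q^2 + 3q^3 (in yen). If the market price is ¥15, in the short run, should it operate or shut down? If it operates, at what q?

Shut down

Strip out fixed cost: VC = 67q - 24q^2 + 3q^3. Then AVC = 67 - 24q + 3q^2 and MC = 67 - 48q + 9q^2.
The AVC parabola has its vertex at q = 24/6 = 4, where AVC = 67 - 24·4 + 3·4^2 = ¥19.
Since P = ¥15 < min AVC = ¥19, price fails to cover variable cost at any output.
The firm minimizes its loss by shutting down and losing only its fixed cost of ¥242.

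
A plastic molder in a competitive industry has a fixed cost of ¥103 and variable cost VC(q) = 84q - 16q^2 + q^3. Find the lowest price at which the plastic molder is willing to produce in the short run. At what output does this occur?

¥20 per unit, at q = 8

The shutdown price is the minimum of AVC. VC = 84q - 16q^2 + q^3, so AVC = 84 - 16q + q^2.
At the minimum of AVC, MC = AVC. MC = 84 - 32q + 3q^2; setting MC = AVC gives 2q^2 - 16q = 0, so q = 8. min AVC = 20.
For P < ¥20 the firm produces nothing.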